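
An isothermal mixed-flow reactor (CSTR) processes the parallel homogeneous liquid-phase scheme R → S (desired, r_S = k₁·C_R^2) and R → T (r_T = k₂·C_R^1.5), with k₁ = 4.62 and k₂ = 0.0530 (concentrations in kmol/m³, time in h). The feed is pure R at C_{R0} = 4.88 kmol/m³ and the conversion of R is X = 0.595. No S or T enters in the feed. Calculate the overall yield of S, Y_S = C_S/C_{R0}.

Exit C_R = C_{R0}(1−X) = 4.88×0.405 = 1.976 kmol/m³.
In a CSTR the entire volume is at exit conditions, so r_S = 4.62×1.976^2 = 18.05 and r_T = 0.0530×1.976^1.5 = 0.1473.
Fraction of consumed R going to S: r_S/(r_S+r_T) = 0.9919.
C_S = 0.9919·C_{R0}·X = 0.9919×4.88×0.595 = 2.88 kmol/m³; Y_S = C_S/C_{R0} = 0.590.

0.590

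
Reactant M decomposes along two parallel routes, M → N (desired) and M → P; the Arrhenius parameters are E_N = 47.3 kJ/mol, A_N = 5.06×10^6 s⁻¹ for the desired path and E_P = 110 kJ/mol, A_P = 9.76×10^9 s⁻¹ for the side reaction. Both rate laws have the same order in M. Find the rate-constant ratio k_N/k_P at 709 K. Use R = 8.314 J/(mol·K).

k_N/k_P = (A_N/A_P)·exp[−(E_N−E_P)/(RT)] = (A_N/A_P)·exp[(E_P−E_N)/(RT)].
(E_P−E_N)/(RT) = (110−47.3)×10³/(8.314×709) = 62700/5895 = 10.64.
k_N/k_P = (5.06×10^6/9.76×10^9)·exp(10.64) = 5.184×10^-4 × 41640 = 21.6.
Since E_N < E_P, lowering the temperature improves selectivity toward N.

21.6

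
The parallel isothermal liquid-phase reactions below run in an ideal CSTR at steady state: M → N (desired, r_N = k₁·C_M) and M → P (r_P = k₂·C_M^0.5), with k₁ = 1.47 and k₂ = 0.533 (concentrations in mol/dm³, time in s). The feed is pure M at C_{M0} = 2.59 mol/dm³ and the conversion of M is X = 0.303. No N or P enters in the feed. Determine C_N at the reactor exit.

Exit C_M = C_{M0}(1−X) = 2.59×0.697 = 1.805 mol/dm³.
A CSTR operates uniformly at the exit composition, giving r_N = 2.654 and r_P = 0.7161 (each k·C_M^n at C_M = 1.805).
Fraction of consumed M going to N: r_N/(r_N+r_P) = 0.7875.
C_N = 0.7875·C_{M0}·X = 0.7875×2.59×0.303 = 0.618 mol/dm³.

0.618 mol/dm³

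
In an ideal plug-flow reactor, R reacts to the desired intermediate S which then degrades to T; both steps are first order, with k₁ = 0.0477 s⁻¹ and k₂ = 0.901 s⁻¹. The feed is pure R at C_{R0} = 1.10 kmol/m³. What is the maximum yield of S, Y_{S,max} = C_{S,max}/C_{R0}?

0.0449

For a first-order series the maximum intermediate yield is C_{S,max}/C_{R0} = (k₁/k₂)^[k₂/(k₂−k₁)].
= (0.0477/0.901)^(0.901/(0.901−0.0477)) = (0.05294)^(1.056) = 0.04492.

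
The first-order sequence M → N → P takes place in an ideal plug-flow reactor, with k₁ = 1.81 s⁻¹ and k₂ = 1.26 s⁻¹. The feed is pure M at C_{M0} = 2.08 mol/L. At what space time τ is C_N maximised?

0.659 s

The intermediate peaks when r₁ = r₂, i.e. k₁e^(−k₁τ) = k₂e^(−k₂τ), giving τ_opt = ln(k₂/k₁)/(k₂−k₁).
= ln(1.26/1.81)/(1.26−1.81) = ln(0.6961)/-0.5500 = -0.3622/-0.5500 = 0.659 s.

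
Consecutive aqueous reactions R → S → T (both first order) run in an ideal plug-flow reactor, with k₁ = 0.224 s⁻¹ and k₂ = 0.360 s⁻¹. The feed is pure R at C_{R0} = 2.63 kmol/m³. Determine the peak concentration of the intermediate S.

0.749 kmol/m³

At the optimum, C_{S,max}/C_{R0} = (k₁/k₂)^[k₂/(k₂−k₁)].
= (0.224/0.360)^(0.360/(0.360−0.224)) = (0.6222)^(2.647) = 0.2848.
C_{S,max} = 0.2848×2.63 = 0.749 kmol/m³.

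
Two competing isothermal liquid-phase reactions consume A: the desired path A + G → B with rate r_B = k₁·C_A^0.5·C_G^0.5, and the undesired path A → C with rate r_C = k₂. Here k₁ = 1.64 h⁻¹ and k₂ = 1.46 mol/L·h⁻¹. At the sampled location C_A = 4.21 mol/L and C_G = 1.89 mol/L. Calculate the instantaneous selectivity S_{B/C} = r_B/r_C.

S_{B/C} = r_B/r_C = (k₁·C_A^0.5·C_G^0.5)/(k₂) = (k₁/k₂)·C_A^0.5·C_G^0.5.
= (1.64×4.210^0.5×1.890^0.5) / (1.46) = 4.626/1.460 = 3.17.

3.17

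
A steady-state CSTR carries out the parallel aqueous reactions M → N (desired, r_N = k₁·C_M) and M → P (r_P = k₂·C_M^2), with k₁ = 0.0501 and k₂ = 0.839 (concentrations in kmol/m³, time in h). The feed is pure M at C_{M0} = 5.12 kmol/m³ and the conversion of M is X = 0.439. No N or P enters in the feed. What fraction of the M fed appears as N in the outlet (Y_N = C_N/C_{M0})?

0.00894

Exit C_M = C_{M0}(1−X) = 5.12×0.561 = 2.872 kmol/m³.
In a CSTR the entire volume is at exit conditions, so r_N = 0.0501×2.872 = 0.1439 and r_P = 0.839×2.872^2 = 6.922.
Fraction of consumed M going to N: r_N/(r_N+r_P) = 0.02037.
C_N = 0.02037·C_{M0}·X = 0.02037×5.12×0.439 = 0.0458 kmol/m³; Y_N = C_N/C_{M0} = 0.00894.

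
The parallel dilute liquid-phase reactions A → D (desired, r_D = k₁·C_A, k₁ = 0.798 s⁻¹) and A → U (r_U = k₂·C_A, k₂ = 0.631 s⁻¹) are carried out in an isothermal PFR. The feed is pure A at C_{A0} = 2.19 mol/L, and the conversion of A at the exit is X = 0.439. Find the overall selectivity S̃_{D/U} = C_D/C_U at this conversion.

1.26

C_A = C_{A0}(1−X) = 1.229 mol/L.
Both paths are first order in A, so the instantaneous fraction to D is constant: dC_D/d(−C_A) = k₁/(k₁+k₂) = 0.5584.
C_D = 0.5584·(C_{A0}−C_A) = 0.5584×0.9614 = 0.537 mol/L.
C_U = (C_{A0}−C_A)−C_D = 0.4245 mol/L; S̃_{D/U} = 0.5369/0.4245 = 1.26.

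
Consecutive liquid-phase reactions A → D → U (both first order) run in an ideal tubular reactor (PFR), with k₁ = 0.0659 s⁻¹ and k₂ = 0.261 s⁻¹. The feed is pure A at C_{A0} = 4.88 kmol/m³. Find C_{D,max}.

Evaluating C_D at τ_opt = ln(k₂/k₁)/(k₂−k₁) gives C_{D,max}/C_{A0} = (k₁/k₂)^[k₂/(k₂−k₁)].
= (0.0659/0.261)^(0.261/(0.261−0.0659)) = (0.2525)^(1.338) = 0.1586.
C_{D,max} = 0.1586×4.88 = 0.774 kmol/m³.

0.774 kmol/m³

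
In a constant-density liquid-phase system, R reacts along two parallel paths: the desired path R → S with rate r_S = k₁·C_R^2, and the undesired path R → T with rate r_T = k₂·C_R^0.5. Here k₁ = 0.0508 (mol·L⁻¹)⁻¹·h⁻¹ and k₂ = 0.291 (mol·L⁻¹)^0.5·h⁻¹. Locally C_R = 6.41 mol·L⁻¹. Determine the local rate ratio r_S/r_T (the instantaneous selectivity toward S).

2.83

S_{S/T} = r_S/r_T = (k₁·C_R^2)/(k₂·C_R^0.5) = (k₁/k₂)·C_R^1.5.
= (0.0508×6.410^2) / (0.291×6.410^0.5) = 2.087/0.7368 = 2.83.
Since the desired path is higher order in R, keeping C_R high (PFR or concentrated feed) favours S.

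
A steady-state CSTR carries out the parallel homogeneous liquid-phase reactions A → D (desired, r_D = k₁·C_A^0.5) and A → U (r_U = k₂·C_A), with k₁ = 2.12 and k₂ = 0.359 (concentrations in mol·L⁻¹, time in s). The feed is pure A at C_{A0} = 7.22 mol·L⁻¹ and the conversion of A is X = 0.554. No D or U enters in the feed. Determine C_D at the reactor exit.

Exit C_A = C_{A0}(1−X) = 7.22×0.446 = 3.220 mol·L⁻¹.
In a CSTR the entire volume is at exit conditions, so r_D = 2.12×3.220^0.5 = 3.804 and r_U = 0.359×3.220 = 1.156.
Fraction of consumed A going to D: r_D/(r_D+r_U) = 0.7669.
C_D = 0.7669·C_{A0}·X = 0.7669×7.22×0.554 = 3.07 mol·L⁻¹.

3.07 mol·L⁻¹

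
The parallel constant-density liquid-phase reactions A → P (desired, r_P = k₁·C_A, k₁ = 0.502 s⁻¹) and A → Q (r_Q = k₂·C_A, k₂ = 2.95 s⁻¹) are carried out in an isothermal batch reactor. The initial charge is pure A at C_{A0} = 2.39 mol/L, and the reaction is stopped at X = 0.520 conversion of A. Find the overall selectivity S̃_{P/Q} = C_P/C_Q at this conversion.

C_A = C_{A0}(1−X) = 1.147 mol/L.
Both paths are first order in A, so the instantaneous fraction to P is constant: dC_P/d(−C_A) = k₁/(k₁+k₂) = 0.1454.
C_P = 0.1454·(C_{A0}−C_A) = 0.1454×1.243 = 0.181 mol/L.
C_Q = (C_{A0}−C_A)−C_P = 1.062 mol/L; S̃_{P/Q} = 0.1807/1.062 = 0.170.

0.170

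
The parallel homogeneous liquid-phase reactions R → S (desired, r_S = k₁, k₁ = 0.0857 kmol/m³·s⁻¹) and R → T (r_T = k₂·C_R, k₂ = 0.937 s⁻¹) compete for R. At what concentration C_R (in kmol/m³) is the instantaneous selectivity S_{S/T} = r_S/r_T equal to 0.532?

S_{S/T} = (k₁/k₂)·C_R⁻¹ ⇒ C_R = (S·k₂/k₁)^(-1).
= (0.532×0.937/0.0857)^(-1) = (5.817)^(-1) = 0.172 kmol/m³.

0.172 kmol/m³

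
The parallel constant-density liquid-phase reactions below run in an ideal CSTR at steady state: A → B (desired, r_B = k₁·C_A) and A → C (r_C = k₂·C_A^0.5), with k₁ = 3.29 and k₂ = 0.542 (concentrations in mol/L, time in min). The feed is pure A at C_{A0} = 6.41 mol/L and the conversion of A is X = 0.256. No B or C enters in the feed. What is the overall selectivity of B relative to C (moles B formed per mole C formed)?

Exit C_A = C_{A0}(1−X) = 6.41×0.744 = 4.769 mol/L.
A CSTR operates uniformly at the exit composition, giving r_B = 15.69 and r_C = 1.184 (each k·C_A^n at C_A = 4.769).
Overall selectivity = C_B/C_C = r_Bτ/(r_Cτ) = r_B/r_C = 13.3.

13.3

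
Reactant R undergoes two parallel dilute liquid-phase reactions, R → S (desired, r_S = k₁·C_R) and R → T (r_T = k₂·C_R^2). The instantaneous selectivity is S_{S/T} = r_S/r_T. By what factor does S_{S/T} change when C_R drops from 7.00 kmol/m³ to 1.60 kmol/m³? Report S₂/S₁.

S_{S/T} = (k₁/k₂)·C_R⁻¹, so S₂/S₁ = (C_{R,2}/C_{R,1})⁻¹.
= 7.00/1.60 = 4.38.

4.38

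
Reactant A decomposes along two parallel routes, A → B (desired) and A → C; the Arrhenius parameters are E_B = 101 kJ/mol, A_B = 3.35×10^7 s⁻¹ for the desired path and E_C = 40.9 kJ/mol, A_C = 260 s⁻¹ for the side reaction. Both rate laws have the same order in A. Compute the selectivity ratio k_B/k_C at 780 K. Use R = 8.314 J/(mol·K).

With equal orders, S_{B/C} = k_B/k_C = (A_B/A_C)·exp[(E_C−E_B)/(RT)].
(E_C−E_B)/(RT) = (40.9−101)×10³/(8.314×780) = -60100/6485 = -9.268.
k_B/k_C = (3.35×10^7/260)·exp(-9.268) = 1.288×10^5 × 9.443×10^-5 = 12.2.
Since E_B > E_C, raising the temperature improves selectivity toward B.

12.2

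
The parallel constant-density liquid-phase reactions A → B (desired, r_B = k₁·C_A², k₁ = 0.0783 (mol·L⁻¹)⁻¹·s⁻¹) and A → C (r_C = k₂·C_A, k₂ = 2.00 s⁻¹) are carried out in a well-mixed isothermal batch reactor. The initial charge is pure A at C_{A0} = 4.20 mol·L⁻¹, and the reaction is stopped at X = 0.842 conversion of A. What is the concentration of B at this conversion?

C_A = C_{A0}(1−X) = 0.6636 mol·L⁻¹.
Along a PFR/batch, dC_C/dC_A = −r_C/(r_B+r_C) = −k₂/(k₂+k₁·C_A).
Integrating from C_{A0} to C_A: C_C = (2.00/0.0783)·ln[(2.00+0.0783·4.20)/(2.00+0.0783·0.664)] = 25.54·ln(2.329/2.052) = 3.233 mol·L⁻¹.
Then C_B = (C_{A0}−C_A) − C_C = 3.536 − 3.233 = 0.3031 mol·L⁻¹.

0.303 mol·L⁻¹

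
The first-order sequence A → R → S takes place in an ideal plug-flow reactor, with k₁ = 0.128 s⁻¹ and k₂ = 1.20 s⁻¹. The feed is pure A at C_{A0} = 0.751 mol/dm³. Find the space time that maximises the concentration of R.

2.09 s

For first-order series the maximum of C_R occurs at τ_opt = ln(k₂/k₁)/(k₂−k₁).
= ln(1.20/0.128)/(1.20−0.128) = ln(9.375)/1.072 = 2.238/1.072 = 2.09 s.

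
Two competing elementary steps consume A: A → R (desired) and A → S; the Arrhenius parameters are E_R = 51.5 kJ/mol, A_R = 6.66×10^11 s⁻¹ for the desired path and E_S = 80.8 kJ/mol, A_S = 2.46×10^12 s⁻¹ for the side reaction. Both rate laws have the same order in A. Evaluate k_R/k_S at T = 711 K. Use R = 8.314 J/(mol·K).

38.5

Since both paths have the same order in A, the concentration cancels and S_{R/S} = k_R/k_S = (A_R/A_S)·exp[(E_S−E_R)/(RT)].
(E_S−E_R)/(RT) = (80.8−51.5)×10³/(8.314×711) = 29300/5911 = 4.957.
k_R/k_S = (6.66×10^11/2.46×10^12)·exp(4.957) = 0.2707 × 142.1 = 38.5.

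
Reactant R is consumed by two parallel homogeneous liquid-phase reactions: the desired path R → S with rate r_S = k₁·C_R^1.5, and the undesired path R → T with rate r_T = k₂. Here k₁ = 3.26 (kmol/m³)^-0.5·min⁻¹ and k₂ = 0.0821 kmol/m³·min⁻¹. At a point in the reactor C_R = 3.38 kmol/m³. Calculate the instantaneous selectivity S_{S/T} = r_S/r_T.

247

S_{S/T} = r_S/r_T = (k₁·C_R^1.5)/(k₂) = (k₁/k₂)·C_R^1.5.
= (3.26×3.380^1.5) / (0.0821) = 20.26/0.08210 = 247.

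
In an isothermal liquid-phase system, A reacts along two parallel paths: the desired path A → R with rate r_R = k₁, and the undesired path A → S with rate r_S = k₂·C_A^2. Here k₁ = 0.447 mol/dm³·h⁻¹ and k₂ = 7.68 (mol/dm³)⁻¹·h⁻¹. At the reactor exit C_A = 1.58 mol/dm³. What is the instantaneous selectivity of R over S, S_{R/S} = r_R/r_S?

S_{R/S} = r_R/r_S = (k₁)/(k₂·C_A^2) = (k₁/k₂)·C_A^-2.
= (0.447) / (7.68×1.580^2) = 0.4470/19.17 = 0.0233.
The undesired path is higher order in A, so low C_A (CSTR or dilute feed) favours R.

0.0233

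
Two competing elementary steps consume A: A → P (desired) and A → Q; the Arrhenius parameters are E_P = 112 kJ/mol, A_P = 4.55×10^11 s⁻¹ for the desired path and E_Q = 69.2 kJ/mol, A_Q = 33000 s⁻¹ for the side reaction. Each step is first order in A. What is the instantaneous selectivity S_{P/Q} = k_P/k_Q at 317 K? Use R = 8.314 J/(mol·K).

k_P/k_Q = (A_P/A_Q)·exp[−(E_P−E_Q)/(RT)] = (A_P/A_Q)·exp[(E_Q−E_P)/(RT)].
(E_Q−E_P)/(RT) = (69.2−112)×10³/(8.314×317) = -42800/2636 = -16.24.
k_P/k_Q = (4.55×10^11/33000)·exp(-16.24) = 1.379×10^7 × 8.856×10^-8 = 1.22.

1.22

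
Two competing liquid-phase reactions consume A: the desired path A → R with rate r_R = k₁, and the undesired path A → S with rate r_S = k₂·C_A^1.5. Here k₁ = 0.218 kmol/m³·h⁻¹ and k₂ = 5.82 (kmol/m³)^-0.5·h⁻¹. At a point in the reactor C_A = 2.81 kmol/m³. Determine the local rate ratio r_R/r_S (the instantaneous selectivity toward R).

S_{R/S} = r_R/r_S = (k₁)/(k₂·C_A^1.5) = (k₁/k₂)·C_A^-1.5.
= (0.218) / (5.82×2.810^1.5) = 0.2180/27.41 = 0.00795.
The undesired path is higher order in A, so low C_A (CSTR or dilute feed) favours R.

0.00795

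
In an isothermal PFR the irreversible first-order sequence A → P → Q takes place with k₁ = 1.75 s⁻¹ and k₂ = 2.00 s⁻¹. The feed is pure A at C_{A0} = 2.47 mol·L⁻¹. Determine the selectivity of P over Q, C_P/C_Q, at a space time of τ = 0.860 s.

For first-order series with pure A initially, C_P(τ) = k₁C_{A0}/(k₂−k₁)·(e^(−k₁τ) − e^(−k₂τ)).
e^(−k₁τ) = e^(−1.75×0.860) = e^(−1.505) = 0.2220; e^(−k₂τ) = e^(−1.720) = 0.1791.
C_P = 1.75×2.47/(2.00−1.75) × (0.2220−0.1791) = 17.29×0.04295 = 0.7426 mol·L⁻¹.
C_A = C_{A0}e^(−k₁τ) = 0.5484 mol·L⁻¹, so C_Q = C_{A0}−C_A−C_P = 1.179 mol·L⁻¹; C_P/C_Q = 0.630.

0.630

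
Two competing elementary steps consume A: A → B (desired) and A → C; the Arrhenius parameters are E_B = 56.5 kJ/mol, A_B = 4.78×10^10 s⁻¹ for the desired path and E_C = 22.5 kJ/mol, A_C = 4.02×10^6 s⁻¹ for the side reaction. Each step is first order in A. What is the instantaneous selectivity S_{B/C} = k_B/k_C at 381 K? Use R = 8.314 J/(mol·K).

k_B/k_C = (A_B/A_C)·exp[−(E_B−E_C)/(RT)] = (A_B/A_C)·exp[(E_C−E_B)/(RT)].
(E_C−E_B)/(RT) = (22.5−56.5)×10³/(8.314×381) = -34000/3168 = -10.73.
k_B/k_C = (4.78×10^10/4.02×10^6)·exp(-10.73) = 11891 × 2.180×10^-5 = 0.259.

0.259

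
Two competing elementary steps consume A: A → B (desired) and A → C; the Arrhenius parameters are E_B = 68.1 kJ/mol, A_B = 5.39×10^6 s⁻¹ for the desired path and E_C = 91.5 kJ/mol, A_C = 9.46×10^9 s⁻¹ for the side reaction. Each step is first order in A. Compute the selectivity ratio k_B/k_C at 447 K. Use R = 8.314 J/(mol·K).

With equal orders, S_{B/C} = k_B/k_C = (A_B/A_C)·exp[(E_C−E_B)/(RT)].
(E_C−E_B)/(RT) = (91.5−68.1)×10³/(8.314×447) = 23400/3716 = 6.296.
k_B/k_C = (5.39×10^6/9.46×10^9)·exp(6.296) = 5.698×10^-4 × 542.7 = 0.309.
Since E_B < E_C, lowering the temperature improves selectivity toward B.

0.309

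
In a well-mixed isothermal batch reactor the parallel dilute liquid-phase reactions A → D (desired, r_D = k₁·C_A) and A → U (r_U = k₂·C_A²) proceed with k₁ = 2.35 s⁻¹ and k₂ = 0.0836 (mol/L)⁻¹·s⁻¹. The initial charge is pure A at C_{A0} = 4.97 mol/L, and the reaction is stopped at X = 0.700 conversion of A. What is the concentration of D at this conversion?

C_A = C_{A0}(1−X) = 1.491 mol/L.
Along a PFR/batch, dC_D/dC_A = −r_D/(r_D+r_U) = −k₁/(k₁+k₂·C_A).
Integrating from C_{A0} to C_A: C_D = (2.35/0.0836)·ln[(2.35+0.0836·4.97)/(2.35+0.0836·1.49)] = 28.11·ln(2.765/2.475) = 3.124 mol/L.

3.12 mol/L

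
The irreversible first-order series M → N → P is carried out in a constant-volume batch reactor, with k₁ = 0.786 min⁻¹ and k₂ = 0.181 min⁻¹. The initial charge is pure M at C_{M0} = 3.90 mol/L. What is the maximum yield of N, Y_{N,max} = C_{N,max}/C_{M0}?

0.644

Evaluating C_N at t_opt = ln(k₂/k₁)/(k₂−k₁) gives C_{N,max}/C_{M0} = (k₁/k₂)^[k₂/(k₂−k₁)].
= (0.786/0.181)^(0.181/(0.181−0.786)) = (4.343)^(-0.2992) = 0.6445.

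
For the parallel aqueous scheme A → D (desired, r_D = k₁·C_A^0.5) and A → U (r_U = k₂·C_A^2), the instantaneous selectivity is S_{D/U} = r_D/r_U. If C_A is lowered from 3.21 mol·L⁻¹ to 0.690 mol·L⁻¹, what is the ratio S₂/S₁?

10.0

S_{D/U} = (k₁/k₂)·C_A^-1.5, so S₂/S₁ = (C_{A,2}/C_{A,1})^-1.5.
= (0.690/3.21)^(-1.5) = (0.2150)^(-1.5) = 10.0.
Selectivity toward D rises as C_A falls — low-concentration operation is favoured.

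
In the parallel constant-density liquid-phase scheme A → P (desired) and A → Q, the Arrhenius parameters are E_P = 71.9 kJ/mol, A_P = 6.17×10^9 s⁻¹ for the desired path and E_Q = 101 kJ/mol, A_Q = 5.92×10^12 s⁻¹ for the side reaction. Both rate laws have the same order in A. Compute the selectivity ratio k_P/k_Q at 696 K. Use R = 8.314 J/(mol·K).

Since both paths have the same order in A, the concentration cancels and S_{P/Q} = k_P/k_Q = (A_P/A_Q)·exp[(E_Q−E_P)/(RT)].
(E_Q−E_P)/(RT) = (101−71.9)×10³/(8.314×696) = 29100/5787 = 5.029.
k_P/k_Q = (6.17×10^9/5.92×10^12)·exp(5.029) = 0.001042 × 152.8 = 0.159.
Since E_P < E_Q, lowering the temperature improves selectivity toward P.

0.159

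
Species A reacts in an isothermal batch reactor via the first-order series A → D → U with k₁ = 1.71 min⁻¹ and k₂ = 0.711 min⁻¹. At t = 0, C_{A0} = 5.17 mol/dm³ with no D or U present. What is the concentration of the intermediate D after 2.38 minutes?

1.48 mol/dm³

For first-order series with pure A initially, C_D(t) = k₁C_{A0}/(k₂−k₁)·(e^(−k₁t) − e^(−k₂t)).
e^(−k₁t) = e^(−1.71×2.38) = e^(−4.070) = 0.01708; e^(−k₂t) = e^(−1.692) = 0.1841.
C_D = 1.71×5.17/(0.711−1.71) × (0.01708−0.1841) = (-8.850)×(-0.1670) = 1.478 mol/dm³.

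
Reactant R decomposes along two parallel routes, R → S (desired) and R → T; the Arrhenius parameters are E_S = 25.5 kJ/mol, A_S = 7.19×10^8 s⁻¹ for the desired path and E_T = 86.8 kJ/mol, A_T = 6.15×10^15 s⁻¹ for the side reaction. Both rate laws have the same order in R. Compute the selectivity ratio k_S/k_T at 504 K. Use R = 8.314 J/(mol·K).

k_S/k_T = (A_S/A_T)·exp[−(E_S−E_T)/(RT)] = (A_S/A_T)·exp[(E_T−E_S)/(RT)].
(E_T−E_S)/(RT) = (86.8−25.5)×10³/(8.314×504) = 61300/4190 = 14.63.
k_S/k_T = (7.19×10^8/6.15×10^15)·exp(14.63) = 1.169×10^-7 × 2.256×10^6 = 0.264.

0.264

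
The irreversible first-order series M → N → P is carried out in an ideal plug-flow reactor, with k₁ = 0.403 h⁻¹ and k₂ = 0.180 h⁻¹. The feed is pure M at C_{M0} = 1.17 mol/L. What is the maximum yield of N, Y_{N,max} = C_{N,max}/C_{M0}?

0.522

At the optimum, C_{N,max}/C_{M0} = (k₁/k₂)^[k₂/(k₂−k₁)].
= (0.403/0.180)^(0.180/(0.180−0.403)) = (2.239)^(-0.8072) = 0.5218.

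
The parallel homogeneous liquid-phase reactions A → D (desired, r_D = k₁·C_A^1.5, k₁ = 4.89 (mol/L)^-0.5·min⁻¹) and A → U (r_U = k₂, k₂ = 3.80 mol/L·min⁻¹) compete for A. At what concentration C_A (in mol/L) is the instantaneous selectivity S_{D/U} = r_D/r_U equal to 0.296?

S_{D/U} = (k₁/k₂)·C_A^1.5 ⇒ C_A = (S·k₂/k₁)^(1/1.5).
= (0.296×3.80/4.89)^(0.6667) = (0.2300)^(0.6667) = 0.375 mol/L.

0.375 mol/L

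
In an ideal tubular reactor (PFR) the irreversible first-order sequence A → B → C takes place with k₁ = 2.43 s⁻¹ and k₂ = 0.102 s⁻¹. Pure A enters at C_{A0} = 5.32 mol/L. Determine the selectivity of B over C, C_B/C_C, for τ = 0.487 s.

For first-order series with pure A initially, C_B(τ) = k₁C_{A0}/(k₂−k₁)·(e^(−k₁τ) − e^(−k₂τ)).
e^(−k₁τ) = e^(−2.43×0.487) = e^(−1.183) = 0.3062; e^(−k₂τ) = e^(−0.04967) = 0.9515.
C_B = 2.43×5.32/(0.102−2.43) × (0.3062−0.9515) = (-5.553)×(-0.6453) = 3.583 mol/L.
C_A = C_{A0}e^(−k₁τ) = 1.629 mol/L, so C_C = C_{A0}−C_A−C_B = 0.1074 mol/L; C_B/C_C = 33.4.

33.4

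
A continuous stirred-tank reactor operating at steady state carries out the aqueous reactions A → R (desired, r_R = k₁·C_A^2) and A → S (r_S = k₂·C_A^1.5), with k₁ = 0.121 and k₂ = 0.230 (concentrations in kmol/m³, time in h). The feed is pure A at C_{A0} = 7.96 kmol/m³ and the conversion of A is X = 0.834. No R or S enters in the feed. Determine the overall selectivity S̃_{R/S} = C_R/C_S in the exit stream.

Exit C_A = C_{A0}(1−X) = 7.96×0.166 = 1.321 kmol/m³.
A CSTR operates uniformly at the exit composition, giving r_R = 0.2113 and r_S = 0.3493 (each k·C_A^n at C_A = 1.321).
Overall selectivity = C_R/C_S = r_Rτ/(r_Sτ) = r_R/r_S = 0.605.

0.605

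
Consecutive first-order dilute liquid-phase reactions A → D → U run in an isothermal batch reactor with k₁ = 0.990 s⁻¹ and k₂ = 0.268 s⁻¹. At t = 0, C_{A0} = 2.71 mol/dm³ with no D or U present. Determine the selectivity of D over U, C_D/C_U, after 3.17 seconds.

1.23

The intermediate concentration in a first-order A→B→C sequence is C_D = k₁C_{A0}(e^(−k₁t) − e^(−k₂t))/(k₂−k₁).
e^(−k₁t) = e^(−0.990×3.17) = e^(−3.138) = 0.04336; e^(−k₂t) = e^(−0.8496) = 0.4276.
C_D = 0.990×2.71/(0.268−0.990) × (0.04336−0.4276) = (-3.716)×(-0.3842) = 1.428 mol/dm³.
C_A = C_{A0}e^(−k₁t) = 0.1175 mol/dm³, so C_U = C_{A0}−C_A−C_D = 1.165 mol/dm³; C_D/C_U = 1.23.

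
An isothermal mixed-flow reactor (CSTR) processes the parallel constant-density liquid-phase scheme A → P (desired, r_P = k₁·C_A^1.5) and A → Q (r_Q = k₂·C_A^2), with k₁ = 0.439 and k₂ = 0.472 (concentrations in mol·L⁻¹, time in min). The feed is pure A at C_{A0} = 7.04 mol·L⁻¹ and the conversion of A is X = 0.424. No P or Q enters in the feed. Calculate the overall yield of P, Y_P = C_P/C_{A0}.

Exit C_A = C_{A0}(1−X) = 7.04×0.576 = 4.055 mol·L⁻¹.
A CSTR operates uniformly at the exit composition, giving r_P = 3.585 and r_Q = 7.761 (each k·C_A^n at C_A = 4.055).
Fraction of consumed A going to P: r_P/(r_P+r_Q) = 0.3159.
C_P = 0.3159·C_{A0}·X = 0.3159×7.04×0.424 = 0.943 mol·L⁻¹; Y_P = C_P/C_{A0} = 0.134.

0.134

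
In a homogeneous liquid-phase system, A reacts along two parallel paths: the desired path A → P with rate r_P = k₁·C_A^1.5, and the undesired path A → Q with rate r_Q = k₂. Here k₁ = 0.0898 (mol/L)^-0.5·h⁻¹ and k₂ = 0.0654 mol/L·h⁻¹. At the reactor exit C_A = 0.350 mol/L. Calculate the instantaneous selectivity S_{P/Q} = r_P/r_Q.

0.284

S_{P/Q} = r_P/r_Q = (k₁·C_A^1.5)/(k₂) = (k₁/k₂)·C_A^1.5.
= (0.0898×0.3500^1.5) / (0.0654) = 0.01859/0.06540 = 0.284.
Since the desired path is higher order in A, keeping C_A high (PFR or concentrated feed) favours P.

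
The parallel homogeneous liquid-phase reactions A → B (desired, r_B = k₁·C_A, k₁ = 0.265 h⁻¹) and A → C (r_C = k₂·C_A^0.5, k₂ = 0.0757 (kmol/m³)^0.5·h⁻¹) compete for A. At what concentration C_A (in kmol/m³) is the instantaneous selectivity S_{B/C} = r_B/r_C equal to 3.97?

1.29 kmol/m³

S_{B/C} = (k₁/k₂)·C_A^0.5 ⇒ C_A = (S·k₂/k₁)^(2).
= (3.97×0.0757/0.265)^(2) = (1.134)^(2) = 1.29 kmol/m³.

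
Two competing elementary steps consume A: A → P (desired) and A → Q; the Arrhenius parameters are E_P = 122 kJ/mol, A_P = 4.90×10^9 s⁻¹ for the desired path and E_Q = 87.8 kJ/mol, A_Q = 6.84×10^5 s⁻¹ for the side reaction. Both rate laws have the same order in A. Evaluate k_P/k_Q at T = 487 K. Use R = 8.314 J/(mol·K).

1.54

Since both paths have the same order in A, the concentration cancels and S_{P/Q} = k_P/k_Q = (A_P/A_Q)·exp[(E_Q−E_P)/(RT)].
(E_Q−E_P)/(RT) = (87.8−122)×10³/(8.314×487) = -34200/4049 = -8.447.
k_P/k_Q = (4.90×10^9/6.84×10^5)·exp(-8.447) = 7164 × 2.146×10^-4 = 1.54.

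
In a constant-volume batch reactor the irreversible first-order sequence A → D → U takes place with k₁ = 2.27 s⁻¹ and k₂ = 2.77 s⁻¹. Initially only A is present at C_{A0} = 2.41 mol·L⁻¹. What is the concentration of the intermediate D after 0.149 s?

For first-order series with pure A initially, C_D(t) = k₁C_{A0}/(k₂−k₁)·(e^(−k₁t) − e^(−k₂t)).
e^(−k₁t) = e^(−2.27×0.149) = e^(−0.3382) = 0.7130; e^(−k₂t) = e^(−0.4127) = 0.6618.
C_D = 2.27×2.41/(2.77−2.27) × (0.7130−0.6618) = 10.94×0.05119 = 0.5601 mol·L⁻¹.

0.560 mol·L⁻¹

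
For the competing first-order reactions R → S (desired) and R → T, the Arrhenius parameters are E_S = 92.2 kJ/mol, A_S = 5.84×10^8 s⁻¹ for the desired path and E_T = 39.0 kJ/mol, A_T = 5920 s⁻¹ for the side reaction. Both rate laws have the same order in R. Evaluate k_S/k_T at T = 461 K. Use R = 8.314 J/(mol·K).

0.0925

Since both paths have the same order in R, the concentration cancels and S_{S/T} = k_S/k_T = (A_S/A_T)·exp[(E_T−E_S)/(RT)].
(E_T−E_S)/(RT) = (39.0−92.2)×10³/(8.314×461) = -53200/3833 = -13.88.
k_S/k_T = (5.84×10^8/5920)·exp(-13.88) = 98649 × 9.372×10^-7 = 0.0925.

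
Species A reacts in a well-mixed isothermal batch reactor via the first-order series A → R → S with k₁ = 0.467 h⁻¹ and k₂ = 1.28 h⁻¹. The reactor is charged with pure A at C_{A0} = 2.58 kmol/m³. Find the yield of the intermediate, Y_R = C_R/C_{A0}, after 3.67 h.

Solving the coupled first-order balances gives C_R(t) = [k₁/(k₂−k₁)]·C_{A0}·(e^(−k₁t) − e^(−k₂t)).
e^(−k₁t) = e^(−0.467×3.67) = e^(−1.714) = 0.1802; e^(−k₂t) = e^(−4.698) = 0.009117.
C_R = 0.467×2.58/(1.28−0.467) × (0.1802−0.009117) = 1.482×0.1710 = 0.2535 kmol/m³.
Y_R = C_R/C_{A0} = 0.2535/2.58 = 0.0983.

0.0983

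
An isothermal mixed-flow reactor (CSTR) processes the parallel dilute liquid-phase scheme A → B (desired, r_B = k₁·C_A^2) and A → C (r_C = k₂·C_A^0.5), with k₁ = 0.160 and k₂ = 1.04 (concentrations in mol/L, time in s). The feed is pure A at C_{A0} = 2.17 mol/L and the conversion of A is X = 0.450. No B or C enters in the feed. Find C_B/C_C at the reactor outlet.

0.201

Exit C_A = C_{A0}(1−X) = 2.17×0.550 = 1.194 mol/L.
In a CSTR the entire volume is at exit conditions, so r_B = 0.160×1.194^2 = 0.2279 and r_C = 1.04×1.194^0.5 = 1.136.
Overall selectivity = C_B/C_C = r_Bτ/(r_Cτ) = r_B/r_C = 0.201.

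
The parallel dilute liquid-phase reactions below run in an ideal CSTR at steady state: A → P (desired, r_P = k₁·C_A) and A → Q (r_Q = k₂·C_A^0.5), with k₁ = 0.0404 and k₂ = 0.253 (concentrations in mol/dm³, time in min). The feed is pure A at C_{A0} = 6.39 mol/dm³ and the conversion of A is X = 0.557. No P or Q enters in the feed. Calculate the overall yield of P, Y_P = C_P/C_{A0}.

Exit C_A = C_{A0}(1−X) = 6.39×0.443 = 2.831 mol/dm³.
Rates in a CSTR are evaluated at the outlet concentration: r_P = 0.0404×2.831 = 0.1144, r_Q = 0.253×2.831^0.5 = 0.4257.
Fraction of consumed A going to P: r_P/(r_P+r_Q) = 0.2118.
C_P = 0.2118·C_{A0}·X = 0.2118×6.39×0.557 = 0.754 mol/dm³; Y_P = C_P/C_{A0} = 0.118.

0.118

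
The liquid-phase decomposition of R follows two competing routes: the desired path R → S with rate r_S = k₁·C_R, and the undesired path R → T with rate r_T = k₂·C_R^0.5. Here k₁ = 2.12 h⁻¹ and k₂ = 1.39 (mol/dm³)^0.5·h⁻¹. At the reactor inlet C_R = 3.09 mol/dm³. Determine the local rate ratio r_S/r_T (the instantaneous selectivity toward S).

2.68

S_{S/T} = r_S/r_T = (k₁·C_R)/(k₂·C_R^0.5) = (k₁/k₂)·C_R^0.5.
= (2.12×3.090) / (1.39×3.090^0.5) = 6.551/2.443 = 2.68.
Since the desired path is higher order in R, keeping C_R high (PFR or concentrated feed) favours S.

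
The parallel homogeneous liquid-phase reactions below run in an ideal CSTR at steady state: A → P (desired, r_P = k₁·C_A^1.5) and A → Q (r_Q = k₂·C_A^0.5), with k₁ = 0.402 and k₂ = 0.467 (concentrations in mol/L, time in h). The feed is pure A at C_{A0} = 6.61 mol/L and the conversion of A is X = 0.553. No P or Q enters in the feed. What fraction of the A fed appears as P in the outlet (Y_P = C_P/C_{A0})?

Exit C_A = C_{A0}(1−X) = 6.61×0.447 = 2.955 mol/L.
In a CSTR the entire volume is at exit conditions, so r_P = 0.402×2.955^1.5 = 2.042 and r_Q = 0.467×2.955^0.5 = 0.8027.
Fraction of consumed A going to P: r_P/(r_P+r_Q) = 0.7178.
C_P = 0.7178·C_{A0}·X = 0.7178×6.61×0.553 = 2.62 mol/L; Y_P = C_P/C_{A0} = 0.397.

0.397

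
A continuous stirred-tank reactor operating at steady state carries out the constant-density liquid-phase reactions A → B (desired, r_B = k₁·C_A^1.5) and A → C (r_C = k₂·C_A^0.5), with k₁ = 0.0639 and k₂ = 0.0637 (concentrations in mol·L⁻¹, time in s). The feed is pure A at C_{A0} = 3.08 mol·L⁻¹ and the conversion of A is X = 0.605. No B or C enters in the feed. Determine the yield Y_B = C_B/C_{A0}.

Exit C_A = C_{A0}(1−X) = 3.08×0.395 = 1.217 mol·L⁻¹.
Rates in a CSTR are evaluated at the outlet concentration: r_B = 0.0639×1.217^1.5 = 0.08575, r_C = 0.0637×1.217^0.5 = 0.07026.
Fraction of consumed A going to B: r_B/(r_B+r_C) = 0.5496.
C_B = 0.5496·C_{A0}·X = 0.5496×3.08×0.605 = 1.02 mol·L⁻¹; Y_B = C_B/C_{A0} = 0.333.

0.333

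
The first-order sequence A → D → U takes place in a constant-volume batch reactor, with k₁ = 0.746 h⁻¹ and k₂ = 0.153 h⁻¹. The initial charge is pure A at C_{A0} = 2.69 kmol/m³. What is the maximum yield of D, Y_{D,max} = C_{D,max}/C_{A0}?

For a first-order series the maximum intermediate yield is C_{D,max}/C_{A0} = (k₁/k₂)^[k₂/(k₂−k₁)].
= (0.746/0.153)^(0.153/(0.153−0.746)) = (4.876)^(-0.2580) = 0.6645.

0.664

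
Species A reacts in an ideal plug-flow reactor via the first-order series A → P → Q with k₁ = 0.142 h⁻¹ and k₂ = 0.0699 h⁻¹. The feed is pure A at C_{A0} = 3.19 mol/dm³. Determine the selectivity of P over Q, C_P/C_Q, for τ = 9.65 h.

Solving the coupled first-order balances gives C_P(τ) = [k₁/(k₂−k₁)]·C_{A0}·(e^(−k₁τ) − e^(−k₂τ)).
e^(−k₁τ) = e^(−0.142×9.65) = e^(−1.370) = 0.2540; e^(−k₂τ) = e^(−0.6745) = 0.5094.
C_P = 0.142×3.19/(0.0699−0.142) × (0.2540−0.5094) = (-6.283)×(-0.2554) = 1.604 mol/dm³.
C_A = C_{A0}e^(−k₁τ) = 0.8104 mol/dm³, so C_Q = C_{A0}−C_A−C_P = 0.7753 mol/dm³; C_P/C_Q = 2.07.

2.07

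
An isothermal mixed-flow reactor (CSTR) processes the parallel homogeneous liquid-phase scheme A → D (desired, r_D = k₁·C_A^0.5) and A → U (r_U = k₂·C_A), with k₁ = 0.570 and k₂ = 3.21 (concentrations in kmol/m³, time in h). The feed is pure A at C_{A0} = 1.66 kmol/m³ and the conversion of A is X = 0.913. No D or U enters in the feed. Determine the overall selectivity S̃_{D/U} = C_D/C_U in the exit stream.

0.467

Exit C_A = C_{A0}(1−X) = 1.66×0.0870 = 0.1444 kmol/m³.
In a CSTR the entire volume is at exit conditions, so r_D = 0.570×0.1444^0.5 = 0.2166 and r_U = 3.21×0.1444 = 0.4636.
Overall selectivity = C_D/C_U = r_Dτ/(r_Uτ) = r_D/r_U = 0.467.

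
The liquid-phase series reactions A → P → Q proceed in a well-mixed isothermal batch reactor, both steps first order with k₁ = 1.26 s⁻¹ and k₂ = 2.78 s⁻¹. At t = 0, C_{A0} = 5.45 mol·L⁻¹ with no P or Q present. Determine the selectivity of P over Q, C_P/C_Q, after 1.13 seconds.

Solving the coupled first-order balances gives C_P(t) = [k₁/(k₂−k₁)]·C_{A0}·(e^(−k₁t) − e^(−k₂t)).
e^(−k₁t) = e^(−1.26×1.13) = e^(−1.424) = 0.2408; e^(−k₂t) = e^(−3.141) = 0.04322.
C_P = 1.26×5.45/(2.78−1.26) × (0.2408−0.04322) = 4.518×0.1976 = 0.8926 mol·L⁻¹.
C_A = C_{A0}e^(−k₁t) = 1.312 mol·L⁻¹, so C_Q = C_{A0}−C_A−C_P = 3.245 mol·L⁻¹; C_P/C_Q = 0.275.

0.275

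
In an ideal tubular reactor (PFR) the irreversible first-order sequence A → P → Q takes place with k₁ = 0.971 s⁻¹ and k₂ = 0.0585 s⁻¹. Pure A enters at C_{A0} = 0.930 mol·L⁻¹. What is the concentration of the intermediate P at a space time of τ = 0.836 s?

For first-order series with pure A initially, C_P(τ) = k₁C_{A0}/(k₂−k₁)·(e^(−k₁τ) − e^(−k₂τ)).
e^(−k₁τ) = e^(−0.971×0.836) = e^(−0.8118) = 0.4441; e^(−k₂τ) = e^(−0.04891) = 0.9523.
C_P = 0.971×0.930/(0.0585−0.971) × (0.4441−0.9523) = (-0.9896)×(-0.5082) = 0.5029 mol·L⁻¹.

0.503 mol·L⁻¹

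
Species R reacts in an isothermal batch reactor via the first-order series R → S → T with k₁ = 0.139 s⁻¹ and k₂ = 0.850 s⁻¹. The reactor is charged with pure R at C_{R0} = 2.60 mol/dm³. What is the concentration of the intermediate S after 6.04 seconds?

0.217 mol/dm³

For first-order series with pure R initially, C_S(t) = k₁C_{R0}/(k₂−k₁)·(e^(−k₁t) − e^(−k₂t)).
e^(−k₁t) = e^(−0.139×6.04) = e^(−0.8396) = 0.4319; e^(−k₂t) = e^(−5.134) = 0.005893.
C_S = 0.139×2.60/(0.850−0.139) × (0.4319−0.005893) = 0.5083×0.4260 = 0.2165 mol/dm³.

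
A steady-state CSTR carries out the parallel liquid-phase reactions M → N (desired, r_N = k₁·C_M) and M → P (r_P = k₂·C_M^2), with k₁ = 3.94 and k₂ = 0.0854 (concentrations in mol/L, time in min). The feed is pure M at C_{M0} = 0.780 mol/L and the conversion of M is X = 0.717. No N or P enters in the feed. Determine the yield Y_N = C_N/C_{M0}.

0.714

Exit C_M = C_{M0}(1−X) = 0.780×0.283 = 0.2207 mol/L.
In a CSTR the entire volume is at exit conditions, so r_N = 3.94×0.2207 = 0.8697 and r_P = 0.0854×0.2207^2 = 0.004161.
Fraction of consumed M going to N: r_N/(r_N+r_P) = 0.9952.
C_N = 0.9952·C_{M0}·X = 0.9952×0.780×0.717 = 0.557 mol/L; Y_N = C_N/C_{M0} = 0.714.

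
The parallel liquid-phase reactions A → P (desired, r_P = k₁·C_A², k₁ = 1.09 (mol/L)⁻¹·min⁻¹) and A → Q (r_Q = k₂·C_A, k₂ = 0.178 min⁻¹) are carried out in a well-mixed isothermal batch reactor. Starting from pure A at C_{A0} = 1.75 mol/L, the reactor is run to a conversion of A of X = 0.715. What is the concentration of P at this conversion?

1.08 mol/L

C_A = C_{A0}(1−X) = 0.4988 mol/L.
Along a PFR/batch, dC_Q/dC_A = −r_Q/(r_P+r_Q) = −k₂/(k₂+k₁·C_A).
Integrating from C_{A0} to C_A: C_Q = (0.178/1.09)·ln[(0.178+1.09·1.75)/(0.178+1.09·0.499)] = 0.1633·ln(2.086/0.7216) = 0.1733 mol/L.
Then C_P = (C_{A0}−C_A) − C_Q = 1.251 − 0.1733 = 1.078 mol/L.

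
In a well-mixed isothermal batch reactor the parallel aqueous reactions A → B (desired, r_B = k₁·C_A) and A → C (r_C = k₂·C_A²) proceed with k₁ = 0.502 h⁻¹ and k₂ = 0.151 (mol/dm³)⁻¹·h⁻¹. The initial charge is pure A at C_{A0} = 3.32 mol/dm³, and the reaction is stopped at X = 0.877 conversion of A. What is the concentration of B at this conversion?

C_A = C_{A0}(1−X) = 0.4084 mol/dm³.
Along a PFR/batch, dC_B/dC_A = −r_B/(r_B+r_C) = −k₁/(k₁+k₂·C_A).
Integrating from C_{A0} to C_A: C_B = (0.502/0.151)·ln[(0.502+0.151·3.32)/(0.502+0.151·0.408)] = 3.325·ln(1.003/0.5637) = 1.917 mol/dm³.

1.92 mol/dm³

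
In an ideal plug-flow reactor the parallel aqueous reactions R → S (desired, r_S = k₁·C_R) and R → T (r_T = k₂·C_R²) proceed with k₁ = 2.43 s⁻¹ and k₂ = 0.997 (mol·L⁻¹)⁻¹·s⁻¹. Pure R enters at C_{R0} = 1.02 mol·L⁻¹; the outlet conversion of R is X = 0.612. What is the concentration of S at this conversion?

0.485 mol·L⁻¹

C_R = C_{R0}(1−X) = 0.3958 mol·L⁻¹.
Along a PFR/batch, dC_S/dC_R = −r_S/(r_S+r_T) = −k₁/(k₁+k₂·C_R).
Integrating from C_{R0} to C_R: C_S = (2.43/0.997)·ln[(2.43+0.997·1.02)/(2.43+0.997·0.396)] = 2.437·ln(3.447/2.825) = 0.4853 mol·L⁻¹.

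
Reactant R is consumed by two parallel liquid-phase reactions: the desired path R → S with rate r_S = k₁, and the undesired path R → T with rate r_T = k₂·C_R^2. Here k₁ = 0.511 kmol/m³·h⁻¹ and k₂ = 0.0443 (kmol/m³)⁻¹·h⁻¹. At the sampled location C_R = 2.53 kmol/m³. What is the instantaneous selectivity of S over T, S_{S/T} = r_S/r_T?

1.80

S_{S/T} = r_S/r_T = (k₁)/(k₂·C_R^2) = (k₁/k₂)·C_R^-2.
= (0.511) / (0.0443×2.530^2) = 0.5110/0.2836 = 1.80.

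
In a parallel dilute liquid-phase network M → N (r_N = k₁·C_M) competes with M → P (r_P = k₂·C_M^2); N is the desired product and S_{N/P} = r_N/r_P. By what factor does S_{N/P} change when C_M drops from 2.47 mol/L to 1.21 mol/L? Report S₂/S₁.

S_{N/P} = (k₁/k₂)·C_M⁻¹, so S₂/S₁ = (C_{M,2}/C_{M,1})⁻¹.
= 2.47/1.21 = 2.04.
Selectivity toward N rises as C_M falls — low-concentration operation is favoured.

2.04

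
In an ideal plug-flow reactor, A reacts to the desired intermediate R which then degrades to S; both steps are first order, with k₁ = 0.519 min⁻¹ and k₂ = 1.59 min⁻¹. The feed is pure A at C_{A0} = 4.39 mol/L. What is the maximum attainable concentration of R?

0.833 mol/L

For a first-order series the maximum intermediate yield is C_{R,max}/C_{A0} = (k₁/k₂)^[k₂/(k₂−k₁)].
= (0.519/1.59)^(1.59/(1.59−0.519)) = (0.3264)^(1.485) = 0.1897.
C_{R,max} = 0.1897×4.39 = 0.833 mol/L.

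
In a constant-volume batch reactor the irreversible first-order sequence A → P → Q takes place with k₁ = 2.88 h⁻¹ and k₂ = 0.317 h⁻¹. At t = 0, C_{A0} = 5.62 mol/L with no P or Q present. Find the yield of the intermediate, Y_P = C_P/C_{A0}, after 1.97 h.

The intermediate concentration in a first-order A→B→C sequence is C_P = k₁C_{A0}(e^(−k₁t) − e^(−k₂t))/(k₂−k₁).
e^(−k₁t) = e^(−2.88×1.97) = e^(−5.674) = 0.003435; e^(−k₂t) = e^(−0.6245) = 0.5355.
C_P = 2.88×5.62/(0.317−2.88) × (0.003435−0.5355) = (-6.315)×(-0.5321) = 3.360 mol/L.
Y_P = C_P/C_{A0} = 3.360/5.62 = 0.598.

0.598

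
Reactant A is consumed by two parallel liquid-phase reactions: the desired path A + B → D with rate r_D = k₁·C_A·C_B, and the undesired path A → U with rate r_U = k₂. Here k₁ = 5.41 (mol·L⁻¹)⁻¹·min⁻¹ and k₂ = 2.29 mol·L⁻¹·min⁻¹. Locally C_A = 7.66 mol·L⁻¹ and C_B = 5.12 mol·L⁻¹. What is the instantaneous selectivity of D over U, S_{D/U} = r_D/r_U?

S_{D/U} = r_D/r_U = (k₁·C_A·C_B)/(k₂) = (k₁/k₂)·C_A·C_B.
= (5.41×7.660×5.120) / (2.29) = 212.2/2.290 = 92.7.
Since the desired path is higher order in A, keeping C_A high (PFR or concentrated feed) favours D.

92.7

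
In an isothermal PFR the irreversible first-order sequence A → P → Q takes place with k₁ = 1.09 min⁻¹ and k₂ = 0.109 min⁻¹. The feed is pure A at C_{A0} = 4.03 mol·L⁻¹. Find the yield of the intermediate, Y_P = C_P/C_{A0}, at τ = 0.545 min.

For first-order series with pure A initially, C_P(τ) = k₁C_{A0}/(k₂−k₁)·(e^(−k₁τ) − e^(−k₂τ)).
e^(−k₁τ) = e^(−1.09×0.545) = e^(−0.5941) = 0.5521; e^(−k₂τ) = e^(−0.05941) = 0.9423.
C_P = 1.09×4.03/(0.109−1.09) × (0.5521−0.9423) = (-4.478)×(-0.3902) = 1.747 mol·L⁻¹.
Y_P = C_P/C_{A0} = 1.747/4.03 = 0.434.

0.434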